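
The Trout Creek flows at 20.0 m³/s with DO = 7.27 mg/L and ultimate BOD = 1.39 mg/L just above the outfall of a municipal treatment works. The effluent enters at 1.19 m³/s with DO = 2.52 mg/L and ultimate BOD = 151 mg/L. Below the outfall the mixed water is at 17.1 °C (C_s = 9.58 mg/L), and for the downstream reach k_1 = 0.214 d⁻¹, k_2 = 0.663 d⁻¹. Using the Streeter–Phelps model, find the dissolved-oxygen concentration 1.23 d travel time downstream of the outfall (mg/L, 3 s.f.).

Mixed DO = (20.0×7.27 + 1.19×2.52)/(20.0+1.19) = 148.4/21.19 = 7.003 mg/L.
Mixed L₀ = (20.0×1.39 + 1.19×151)/(21.19) = 207.5/21.19 = 9.792 mg/L.
Initial deficit D₀ = C_s − DO₀ = 9.58 − 7.003 = 2.577 mg/L.
D(1.23) = [0.214×9.792/(0.663−0.214)](e^(−0.214×1.23) − e^(−0.663×1.23)) + 2.577 e^(−0.663×1.23)
= 4.667 × (0.7686 − 0.4424) + 2.577 × 0.4424 = 2.662 mg/L.
DO = 9.58 − 2.662 = 6.918 mg/L.

DO ≈ 6.92 mg/L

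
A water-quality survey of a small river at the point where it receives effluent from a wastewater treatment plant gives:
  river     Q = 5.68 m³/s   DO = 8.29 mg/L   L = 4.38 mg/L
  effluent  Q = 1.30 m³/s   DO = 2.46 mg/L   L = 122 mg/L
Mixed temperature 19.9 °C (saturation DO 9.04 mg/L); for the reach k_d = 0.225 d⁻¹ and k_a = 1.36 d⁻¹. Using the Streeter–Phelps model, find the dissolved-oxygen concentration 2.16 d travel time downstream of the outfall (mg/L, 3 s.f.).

DO ≈ 6.01 mg/L

Mixed DO = (5.68×8.29 + 1.30×2.46)/(5.68+1.30) = 50.29/6.980 = 7.204 mg/L.
Mixed L₀ = (5.68×4.38 + 1.30×122)/(6.980) = 183.5/6.980 = 26.29 mg/L.
Initial deficit D₀ = C_s − DO₀ = 9.04 − 7.204 = 1.836 mg/L.
D(2.16) = [0.225×26.29/(1.36−0.225)](e^(−0.225×2.16) − e^(−1.36×2.16)) + 1.836 e^(−1.36×2.16)
= 5.211 × (0.6151 − 0.05299) + 1.836 × 0.05299 = 3.026 mg/L.
DO = 9.04 − 3.026 = 6.014 mg/L.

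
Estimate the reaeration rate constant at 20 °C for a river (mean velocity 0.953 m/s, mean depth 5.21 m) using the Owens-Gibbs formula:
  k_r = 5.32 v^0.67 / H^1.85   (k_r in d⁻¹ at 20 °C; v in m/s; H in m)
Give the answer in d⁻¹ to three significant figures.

k_r ≈ 0.243 d⁻¹

k_r = 5.32 × 0.953^0.67 / 5.21^1.85 = 5.32 × 0.9683 / 21.19 = 0.2431 d⁻¹.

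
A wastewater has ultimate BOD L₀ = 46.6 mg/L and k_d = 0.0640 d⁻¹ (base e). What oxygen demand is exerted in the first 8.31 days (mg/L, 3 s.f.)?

y_t = L₀(1 − e^(−k_d t)) = 46.6 × (1 − e^(−0.0640×8.31))
= 46.6 × (1 − 0.5875) = 46.6 × 0.4125 = 19.22 mg/L.

y ≈ 19.2 mg/L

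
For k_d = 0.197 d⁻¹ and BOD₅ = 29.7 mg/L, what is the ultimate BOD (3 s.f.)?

BOD₅ = L₀(1 − e^(−5k_d)) ⇒ L₀ = BOD₅ / (1 − e^(−5×0.197))
= 29.7 / (1 − 0.3734) = 29.7 / 0.6266 = 47.40 mg/L.

L₀ ≈ 47.4 mg/L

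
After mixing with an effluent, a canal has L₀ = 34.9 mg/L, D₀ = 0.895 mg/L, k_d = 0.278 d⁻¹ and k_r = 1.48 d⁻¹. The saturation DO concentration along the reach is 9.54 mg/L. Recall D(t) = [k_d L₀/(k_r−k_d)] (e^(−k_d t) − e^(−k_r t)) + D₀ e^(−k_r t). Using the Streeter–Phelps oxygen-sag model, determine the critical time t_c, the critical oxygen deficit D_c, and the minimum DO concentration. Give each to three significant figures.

t_c ≈ 1.29 d; D_c ≈ 4.58 mg/L; min DO ≈ 4.96 mg/L

At the critical point dD/dt = 0, so k_d L₀ e^(−k_d t) = k_r D. Substituting D(t) from the Streeter–Phelps equation and solving for t gives
t_c = ln[(k_r/k_d)(1 − D₀(k_r−k_d)/(k_d L₀))] / (k_r−k_d).
Here k_r−k_d = 1.202 d⁻¹ and 1 − D₀(k_r−k_d)/(k_d L₀) = 1 − 0.895×1.202/(0.278×34.9) = 0.8891, so
t_c = ln(5.324 × 0.8891) / 1.202 = 1.555 / 1.202 = 1.293 d.
L(t_c) = L₀ e^(−k_d t_c) = 34.9 × 0.6980 = 24.36 mg/L, and at the critical point k_r D_c = k_d L, so D_c = (0.278/1.48) × 24.36 = 4.576 mg/L.
Minimum DO = C_s − D_c = 9.54 − 4.576 = 4.964 mg/L.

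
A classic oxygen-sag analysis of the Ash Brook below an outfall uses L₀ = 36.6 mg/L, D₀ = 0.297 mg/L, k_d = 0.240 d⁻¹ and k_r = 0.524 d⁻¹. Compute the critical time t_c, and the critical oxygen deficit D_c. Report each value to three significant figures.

t_c ≈ 2.72 d; D_c ≈ 8.74 mg/L

With k_r/k_d = 2.183 and 1 − D₀(k_r−k_d)/(k_d L₀) = 0.9904,
t_c = ln(2.183 × 0.9904) / (0.524 − 0.240) = ln(2.162) / 0.2840 = 0.7712/0.2840 = 2.716 d.
D_c = (k_d/k_r) L₀ e^(−k_d t_c) = (0.240/0.524) × 36.6 × e^(−0.240×2.716) = 0.4580 × 36.6 × 0.5211 = 8.736 mg/L.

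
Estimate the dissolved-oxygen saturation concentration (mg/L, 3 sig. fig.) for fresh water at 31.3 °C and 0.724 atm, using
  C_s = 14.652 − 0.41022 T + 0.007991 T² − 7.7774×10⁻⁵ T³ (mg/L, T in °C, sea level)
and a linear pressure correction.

C_s ≈ 5.25 mg/L

At sea level: C_s = 14.652 − 0.41022×31.3 + 0.007991×31.3² − 7.7774×10⁻⁵×31.3³ = 7.256 mg/L.
Pressure correction: C_s' = 7.256 × 0.724 = 5.253 mg/L.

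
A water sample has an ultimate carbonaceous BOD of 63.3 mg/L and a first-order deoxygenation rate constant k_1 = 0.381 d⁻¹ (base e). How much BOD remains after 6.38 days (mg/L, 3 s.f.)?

L ≈ 5.57 mg/L

L_t = L₀ e^(−k_1 t) = 63.3 × e^(−0.381×6.38) = 63.3 × 0.08797 = 5.568 mg/L.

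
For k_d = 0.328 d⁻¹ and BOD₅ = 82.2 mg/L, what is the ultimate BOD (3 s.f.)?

BOD₅ = L₀(1 − e^(−5k_d)) ⇒ L₀ = BOD₅ / (1 − e^(−5×0.328))
= 82.2 / (1 − 0.1940) = 82.2 / 0.8060 = 102.0 mg/L.

L₀ ≈ 102 mg/L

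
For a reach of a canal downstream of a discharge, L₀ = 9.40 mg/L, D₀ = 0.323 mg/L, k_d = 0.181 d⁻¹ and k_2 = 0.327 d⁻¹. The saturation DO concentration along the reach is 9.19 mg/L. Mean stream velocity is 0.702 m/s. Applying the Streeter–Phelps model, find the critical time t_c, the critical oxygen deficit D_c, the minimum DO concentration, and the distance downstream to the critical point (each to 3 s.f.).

t_c ≈ 3.86 d; D_c ≈ 2.59 mg/L; min DO ≈ 6.60 mg/L; x_c ≈ 234 km

t_c = [1/(k_2−k_d)] ln[(k_2/k_d)(1 − D₀(k_2−k_d)/(k_d L₀))]
= [1/(0.327−0.181)] ln[(0.327/0.181)(1 − 0.323×0.1460/(0.181×9.40))]
= (1/0.1460) ln[1.807 × 0.9723] = 6.849 × ln(1.757) = 6.849 × 0.5634 = 3.859 d.
L(t_c) = L₀ e^(−k_d t_c) = 9.40 × 0.4974 = 4.675 mg/L, and at the critical point k_2 D_c = k_d L, so D_c = (0.181/0.327) × 4.675 = 2.588 mg/L.
Minimum DO = C_s − D_c = 9.19 − 2.588 = 6.602 mg/L.
x_c = v t_c = 0.702 m/s × 3.859 d × 86400 s/d = 234000 m ≈ 234 km.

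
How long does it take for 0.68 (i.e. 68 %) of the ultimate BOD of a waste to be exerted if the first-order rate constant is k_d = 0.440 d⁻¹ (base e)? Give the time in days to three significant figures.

t ≈ 2.59 d

y/L₀ = 1 − e^(−k_d t) = 0.68 ⇒ e^(−k_d t) = 0.320
t = −ln(0.320) / 0.440 = 1.139 / 0.440 = 2.590 d.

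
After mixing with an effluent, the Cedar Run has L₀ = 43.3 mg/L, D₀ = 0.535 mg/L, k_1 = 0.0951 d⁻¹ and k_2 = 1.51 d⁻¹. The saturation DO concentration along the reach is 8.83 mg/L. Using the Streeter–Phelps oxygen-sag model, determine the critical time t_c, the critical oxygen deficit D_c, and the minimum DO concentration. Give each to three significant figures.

t_c ≈ 1.81 d; D_c ≈ 2.30 mg/L; min DO ≈ 6.53 mg/L

With k_2/k_1 = 15.88 and 1 − D₀(k_2−k_1)/(k_1 L₀) = 0.8162,
t_c = ln(15.88 × 0.8162) / (1.51 − 0.0951) = ln(12.96) / 1.415 = 2.562/1.415 = 1.811 d.
L(t_c) = L₀ e^(−k_1 t_c) = 43.3 × 0.8418 = 36.45 mg/L, and at the critical point k_2 D_c = k_1 L, so D_c = (0.0951/1.51) × 36.45 = 2.296 mg/L.
Minimum DO = C_s − D_c = 8.83 − 2.296 = 6.534 mg/L.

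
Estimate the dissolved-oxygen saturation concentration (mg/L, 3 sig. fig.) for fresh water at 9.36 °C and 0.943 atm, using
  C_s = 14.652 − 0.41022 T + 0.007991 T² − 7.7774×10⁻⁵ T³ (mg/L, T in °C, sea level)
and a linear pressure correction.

C_s ≈ 10.8 mg/L

At sea level: C_s = 14.652 − 0.41022×9.36 + 0.007991×9.36² − 7.7774×10⁻⁵×9.36³ = 11.45 mg/L.
Pressure correction: C_s' = 11.45 × 0.943 = 10.80 mg/L.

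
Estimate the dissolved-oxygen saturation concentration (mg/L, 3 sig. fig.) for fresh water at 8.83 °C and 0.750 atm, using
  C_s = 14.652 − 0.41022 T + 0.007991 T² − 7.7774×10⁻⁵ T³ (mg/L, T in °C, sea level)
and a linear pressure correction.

C_s ≈ 8.70 mg/L

At sea level: C_s = 14.652 − 0.41022×8.83 + 0.007991×8.83² − 7.7774×10⁻⁵×8.83³ = 11.60 mg/L.
Pressure correction: C_s' = 11.60 × 0.750 = 8.699 mg/L.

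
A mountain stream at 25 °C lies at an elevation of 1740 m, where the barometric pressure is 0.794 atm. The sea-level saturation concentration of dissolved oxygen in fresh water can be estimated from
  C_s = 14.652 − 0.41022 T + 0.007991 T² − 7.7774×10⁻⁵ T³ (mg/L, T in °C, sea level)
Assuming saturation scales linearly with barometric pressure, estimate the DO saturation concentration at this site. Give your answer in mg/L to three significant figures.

C_s ≈ 6.49 mg/L

At sea level: C_s = 14.652 − 0.41022×25 + 0.007991×25² − 7.7774×10⁻⁵×25³ = 8.176 mg/L.
Pressure correction: C_s' = 8.176 × 0.794 = 6.491 mg/L.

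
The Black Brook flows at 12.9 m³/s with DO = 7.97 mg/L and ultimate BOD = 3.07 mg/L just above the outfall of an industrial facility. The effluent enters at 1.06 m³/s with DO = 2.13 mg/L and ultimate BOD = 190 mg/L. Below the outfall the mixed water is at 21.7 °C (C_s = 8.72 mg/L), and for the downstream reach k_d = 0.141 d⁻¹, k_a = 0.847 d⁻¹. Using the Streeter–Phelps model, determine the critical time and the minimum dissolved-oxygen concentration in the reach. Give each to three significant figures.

t_c ≈ 1.94 d; minimum DO ≈ 6.53 mg/L

Mixed DO = (12.9×7.97 + 1.06×2.13)/(12.9+1.06) = 105.1/13.96 = 7.527 mg/L.
Mixed L₀ = (12.9×3.07 + 1.06×190)/(13.96) = 241.0/13.96 = 17.26 mg/L.
Initial deficit D₀ = C_s − DO₀ = 8.72 − 7.527 = 1.193 mg/L.
t_c = (1/0.7060) ln[(0.847/0.141)(1 − 1.193×0.7060/(0.141×17.26))] = 1.416 × ln(3.928) = 1.938 d.
D_c = (0.141/0.847) × 17.26 × e^(−0.141×1.938) = 0.1665 × 17.26 × 0.7609 = 2.187 mg/L.
Minimum DO = 8.72 − 2.187 = 6.533 mg/L.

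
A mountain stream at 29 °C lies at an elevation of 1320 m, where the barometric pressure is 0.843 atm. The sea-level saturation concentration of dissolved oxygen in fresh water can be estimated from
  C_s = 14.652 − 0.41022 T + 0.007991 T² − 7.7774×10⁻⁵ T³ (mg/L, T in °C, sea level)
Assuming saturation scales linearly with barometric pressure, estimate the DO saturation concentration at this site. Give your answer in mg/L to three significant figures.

At sea level: C_s = 14.652 − 0.41022×29 + 0.007991×29² − 7.7774×10⁻⁵×29³ = 7.579 mg/L.
Pressure correction: C_s' = 7.579 × 0.843 = 6.389 mg/L.

C_s ≈ 6.39 mg/L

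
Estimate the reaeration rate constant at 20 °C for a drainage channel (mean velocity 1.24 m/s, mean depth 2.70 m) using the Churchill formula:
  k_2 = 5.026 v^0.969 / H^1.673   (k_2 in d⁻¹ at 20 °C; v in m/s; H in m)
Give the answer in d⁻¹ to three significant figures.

k_2 = 5.026 × 1.24^0.969 / 2.70^1.673 = 5.026 × 1.232 / 5.268 = 1.175 d⁻¹.

k_2 ≈ 1.18 d⁻¹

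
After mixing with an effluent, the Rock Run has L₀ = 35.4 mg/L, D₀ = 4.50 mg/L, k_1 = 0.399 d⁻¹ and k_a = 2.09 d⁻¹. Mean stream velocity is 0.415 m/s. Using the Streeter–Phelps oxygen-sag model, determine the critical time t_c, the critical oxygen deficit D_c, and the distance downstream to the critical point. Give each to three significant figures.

At the critical point dD/dt = 0, so k_1 L₀ e^(−k_1 t) = k_a D. Substituting D(t) from the Streeter–Phelps equation and solving for t gives
t_c = ln[(k_a/k_1)(1 − D₀(k_a−k_1)/(k_1 L₀))] / (k_a−k_1).
Here k_a−k_1 = 1.691 d⁻¹ and 1 − D₀(k_a−k_1)/(k_1 L₀) = 1 − 4.50×1.691/(0.399×35.4) = 0.4613, so
t_c = ln(5.238 × 0.4613) / 1.691 = 0.8822 / 1.691 = 0.5217 d.
L(t_c) = L₀ e^(−k_1 t_c) = 35.4 × 0.8121 = 28.75 mg/L, and at the critical point k_a D_c = k_1 L, so D_c = (0.399/2.09) × 28.75 = 5.488 mg/L.
x_c = v t_c = 0.415 m/s × 0.5217 d × 86400 s/d = 18710 m ≈ 18.7 km.

t_c ≈ 0.522 d; D_c ≈ 5.49 mg/L; x_c ≈ 18.7 km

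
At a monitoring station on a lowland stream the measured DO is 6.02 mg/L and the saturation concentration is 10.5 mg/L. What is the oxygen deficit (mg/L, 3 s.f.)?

D ≈ 4.48 mg/L

D = C_s − C = 10.5 − 6.02 = 4.48 mg/L.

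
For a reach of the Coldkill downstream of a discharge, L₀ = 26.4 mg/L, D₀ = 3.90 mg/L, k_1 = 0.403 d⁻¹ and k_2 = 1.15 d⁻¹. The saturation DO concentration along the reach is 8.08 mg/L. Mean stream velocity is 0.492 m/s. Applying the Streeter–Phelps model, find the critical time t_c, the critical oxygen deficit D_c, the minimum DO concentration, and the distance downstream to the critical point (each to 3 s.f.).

With k_2/k_1 = 2.854 and 1 − D₀(k_2−k_1)/(k_1 L₀) = 0.7262,
t_c = ln(2.854 × 0.7262) / (1.15 − 0.403) = ln(2.072) / 0.7470 = 0.7286/0.7470 = 0.9754 d.
L(t_c) = L₀ e^(−k_1 t_c) = 26.4 × 0.6750 = 17.82 mg/L, and at the critical point k_2 D_c = k_1 L, so D_c = (0.403/1.15) × 17.82 = 6.245 mg/L.
Minimum DO = C_s − D_c = 8.08 − 6.245 = 1.835 mg/L.
x_c = v t_c = 0.492 m/s × 0.9754 d × 86400 s/d = 41460 m ≈ 41.5 km.

t_c ≈ 0.975 d; D_c ≈ 6.24 mg/L; min DO ≈ 1.84 mg/L; x_c ≈ 41.5 km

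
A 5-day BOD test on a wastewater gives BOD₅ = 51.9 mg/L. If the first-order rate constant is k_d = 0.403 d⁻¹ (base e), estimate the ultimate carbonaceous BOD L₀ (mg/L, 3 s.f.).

BOD₅ = L₀(1 − e^(−5k_d)) ⇒ L₀ = BOD₅ / (1 − e^(−5×0.403))
= 51.9 / (1 − 0.1333) = 51.9 / 0.8667 = 59.88 mg/L.

L₀ ≈ 59.9 mg/L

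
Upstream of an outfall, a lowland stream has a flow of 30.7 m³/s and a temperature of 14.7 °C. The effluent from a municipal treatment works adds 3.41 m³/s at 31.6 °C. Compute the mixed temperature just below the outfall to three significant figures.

Flow-weighted mixing: C = (Q_r C_r + Q_w C_w)/(Q_r + Q_w)
= (30.7×14.7 + 3.41×31.6)/(30.7 + 3.41) = 559.0/34.11 = 16.39 °C.

16.4 °C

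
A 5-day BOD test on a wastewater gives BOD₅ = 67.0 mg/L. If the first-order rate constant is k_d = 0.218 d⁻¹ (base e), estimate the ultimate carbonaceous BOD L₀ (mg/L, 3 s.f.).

L₀ ≈ 101 mg/L

BOD₅ = L₀(1 − e^(−5k_d)) ⇒ L₀ = BOD₅ / (1 − e^(−5×0.218))
= 67.0 / (1 − 0.3362) = 67.0 / 0.6638 = 100.9 mg/L.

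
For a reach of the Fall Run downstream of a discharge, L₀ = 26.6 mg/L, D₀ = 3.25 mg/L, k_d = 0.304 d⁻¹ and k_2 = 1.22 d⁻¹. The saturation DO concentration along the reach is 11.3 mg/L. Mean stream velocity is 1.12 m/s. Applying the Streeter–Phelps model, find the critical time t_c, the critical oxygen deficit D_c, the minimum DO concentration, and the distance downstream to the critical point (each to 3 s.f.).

t_c ≈ 1.02 d; D_c ≈ 4.87 mg/L; min DO ≈ 6.43 mg/L; x_c ≈ 98.3 km

t_c = [1/(k_2−k_d)] ln[(k_2/k_d)(1 − D₀(k_2−k_d)/(k_d L₀))]
= [1/(1.22−0.304)] ln[(1.22/0.304)(1 − 3.25×0.9160/(0.304×26.6))]
= (1/0.9160) ln[4.013 × 0.6319] = 1.092 × ln(2.536) = 1.092 × 0.9305 = 1.016 d.
L(t_c) = L₀ e^(−k_d t_c) = 26.6 × 0.7343 = 19.53 mg/L, and at the critical point k_2 D_c = k_d L, so D_c = (0.304/1.22) × 19.53 = 4.867 mg/L.
Minimum DO = C_s − D_c = 11.3 − 4.867 = 6.433 mg/L.
x_c = v t_c = 1.12 m/s × 1.016 d × 86400 s/d = 98300 m ≈ 98.3 km.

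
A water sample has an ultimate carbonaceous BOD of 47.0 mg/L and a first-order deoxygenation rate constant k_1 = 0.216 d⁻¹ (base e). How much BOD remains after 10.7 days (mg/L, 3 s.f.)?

L ≈ 4.66 mg/L

L_t = L₀ e^(−k_1 t) = 47.0 × e^(−0.216×10.7) = 47.0 × 0.09914 = 4.660 mg/L.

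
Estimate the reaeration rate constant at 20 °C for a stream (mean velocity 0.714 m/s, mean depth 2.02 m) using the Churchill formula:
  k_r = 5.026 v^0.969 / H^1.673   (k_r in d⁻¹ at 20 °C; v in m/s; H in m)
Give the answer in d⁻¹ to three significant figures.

k_r ≈ 1.12 d⁻¹

k_r = 5.026 × 0.714^0.969 / 2.02^1.673 = 5.026 × 0.7215 / 3.242 = 1.118 d⁻¹.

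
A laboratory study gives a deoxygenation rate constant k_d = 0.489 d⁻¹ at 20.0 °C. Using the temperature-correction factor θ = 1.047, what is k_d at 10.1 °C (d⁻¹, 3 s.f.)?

k_d ≈ 0.310 d⁻¹

k_d(T₂) = k_d(T₁) · θ^(T₂−T₁) = 0.489 × 1.047^(10.1−20.0)
= 0.489 × 1.047^-9.90 = 0.489 × 0.6346 = 0.3103 d⁻¹.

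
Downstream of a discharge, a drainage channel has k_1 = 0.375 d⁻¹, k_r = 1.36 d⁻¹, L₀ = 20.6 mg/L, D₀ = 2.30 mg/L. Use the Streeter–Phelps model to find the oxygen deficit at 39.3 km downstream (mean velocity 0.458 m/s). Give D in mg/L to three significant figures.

D ≈ 3.97 mg/L

Travel time t = x/v = 39.3 km / (0.458 m/s) = 39300 m / 0.458 m/s = 85810 s = 0.9931 d.
k_1 L₀/(k_r−k_1) = 0.375×20.6/(1.36−0.375) = 7.725/0.9850 = 7.843 mg/L.
e^(−k_1 t) = e^(−0.375×0.9931) = 0.6891; e^(−k_r t) = e^(−1.36×0.9931) = 0.2591.
D = 7.843 × (0.6891 − 0.2591) + 2.30 × 0.2591 = 3.372 + 0.5958 = 3.968 mg/L.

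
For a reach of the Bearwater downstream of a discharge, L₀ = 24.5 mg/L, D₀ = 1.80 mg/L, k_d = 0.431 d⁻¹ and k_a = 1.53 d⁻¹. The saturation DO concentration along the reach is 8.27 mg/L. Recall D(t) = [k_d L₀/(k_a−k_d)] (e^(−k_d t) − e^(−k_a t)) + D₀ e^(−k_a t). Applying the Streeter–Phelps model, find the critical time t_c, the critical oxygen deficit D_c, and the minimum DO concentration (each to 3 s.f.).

t_c = [1/(k_a−k_d)] ln[(k_a/k_d)(1 − D₀(k_a−k_d)/(k_d L₀))]
= [1/(1.53−0.431)] ln[(1.53/0.431)(1 − 1.80×1.099/(0.431×24.5))]
= (1/1.099) ln[3.550 × 0.8127] = 0.9099 × ln(2.885) = 0.9099 × 1.059 = 0.9640 d.
D_c = (k_d/k_a) L₀ e^(−k_d t_c) = (0.431/1.53) × 24.5 × e^(−0.431×0.9640) = 0.2817 × 24.5 × 0.6600 = 4.555 mg/L.
Minimum DO = C_s − D_c = 8.27 − 4.555 = 3.715 mg/L.

t_c ≈ 0.964 d; D_c ≈ 4.56 mg/L; min DO ≈ 3.71 mg/L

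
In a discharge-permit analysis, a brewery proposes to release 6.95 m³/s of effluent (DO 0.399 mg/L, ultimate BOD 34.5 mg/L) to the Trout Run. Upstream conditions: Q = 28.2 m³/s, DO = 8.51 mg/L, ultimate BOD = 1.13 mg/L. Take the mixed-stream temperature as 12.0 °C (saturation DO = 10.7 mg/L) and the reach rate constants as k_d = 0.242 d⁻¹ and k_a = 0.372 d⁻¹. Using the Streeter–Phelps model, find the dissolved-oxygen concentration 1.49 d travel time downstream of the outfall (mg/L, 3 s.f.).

Mixed DO = (28.2×8.51 + 6.95×0.399)/(28.2+6.95) = 242.8/35.15 = 6.906 mg/L.
Mixed L₀ = (28.2×1.13 + 6.95×34.5)/(35.15) = 271.6/35.15 = 7.728 mg/L.
Initial deficit D₀ = C_s − DO₀ = 10.7 − 6.906 = 3.794 mg/L.
D(1.49) = [0.242×7.728/(0.372−0.242)](e^(−0.242×1.49) − e^(−0.372×1.49)) + 3.794 e^(−0.372×1.49)
= 14.39 × (0.6973 − 0.5745) + 3.794 × 0.5745 = 3.946 mg/L.
DO = 10.7 − 3.946 = 6.754 mg/L.

DO ≈ 6.75 mg/L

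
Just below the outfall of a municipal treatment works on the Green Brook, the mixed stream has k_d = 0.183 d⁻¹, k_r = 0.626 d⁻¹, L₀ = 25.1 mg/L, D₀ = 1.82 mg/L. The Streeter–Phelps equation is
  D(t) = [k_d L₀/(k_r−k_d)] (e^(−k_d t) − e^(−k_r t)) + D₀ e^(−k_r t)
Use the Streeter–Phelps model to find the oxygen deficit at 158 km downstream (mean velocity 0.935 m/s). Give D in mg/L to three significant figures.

Travel time t = x/v = 158 km / (0.935 m/s) = 158000 m / 0.935 m/s = 169000 s = 1.956 d.
k_d L₀/(k_r−k_d) = 0.183×25.1/(0.626−0.183) = 4.593/0.4430 = 10.37 mg/L.
e^(−k_d t) = e^(−0.183×1.956) = 0.6991; e^(−k_r t) = e^(−0.626×1.956) = 0.2939.
D = 10.37 × (0.6991 − 0.2939) + 1.82 × 0.2939 = 4.201 + 0.5350 = 4.736 mg/L.

D ≈ 4.74 mg/L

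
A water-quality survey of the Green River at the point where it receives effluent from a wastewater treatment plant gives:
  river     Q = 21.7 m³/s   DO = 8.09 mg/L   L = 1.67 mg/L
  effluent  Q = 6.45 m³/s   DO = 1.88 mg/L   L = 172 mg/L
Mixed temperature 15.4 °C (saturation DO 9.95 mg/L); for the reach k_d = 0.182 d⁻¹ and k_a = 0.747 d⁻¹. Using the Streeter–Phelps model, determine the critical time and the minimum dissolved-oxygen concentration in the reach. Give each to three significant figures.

Mixed DO = (21.7×8.09 + 6.45×1.88)/(21.7+6.45) = 187.7/28.15 = 6.667 mg/L.
Mixed L₀ = (21.7×1.67 + 6.45×172)/(28.15) = 1146/28.15 = 40.70 mg/L.
Initial deficit D₀ = C_s − DO₀ = 9.95 − 6.667 = 3.283 mg/L.
t_c = (1/0.5650) ln[(0.747/0.182)(1 − 3.283×0.5650/(0.182×40.70))] = 1.770 × ln(3.077) = 1.989 d.
D_c = (0.182/0.747) × 40.70 × e^(−0.182×1.989) = 0.2436 × 40.70 × 0.6963 = 6.904 mg/L.
Minimum DO = 9.95 − 6.904 = 3.046 mg/L.

t_c ≈ 1.99 d; minimum DO ≈ 3.05 mg/L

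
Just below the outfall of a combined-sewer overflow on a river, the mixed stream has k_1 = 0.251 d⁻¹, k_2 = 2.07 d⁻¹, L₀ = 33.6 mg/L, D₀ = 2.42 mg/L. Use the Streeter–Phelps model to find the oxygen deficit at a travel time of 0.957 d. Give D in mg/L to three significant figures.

k_1 L₀/(k_2−k_1) = 0.251×33.6/(2.07−0.251) = 8.434/1.819 = 4.636 mg/L.
e^(−k_1 t) = e^(−0.251×0.9570) = 0.7865; e^(−k_2 t) = e^(−2.07×0.9570) = 0.1379.
D = 4.636 × (0.7865 − 0.1379) + 2.42 × 0.1379 = 3.007 + 0.3338 = 3.341 mg/L.

D ≈ 3.34 mg/L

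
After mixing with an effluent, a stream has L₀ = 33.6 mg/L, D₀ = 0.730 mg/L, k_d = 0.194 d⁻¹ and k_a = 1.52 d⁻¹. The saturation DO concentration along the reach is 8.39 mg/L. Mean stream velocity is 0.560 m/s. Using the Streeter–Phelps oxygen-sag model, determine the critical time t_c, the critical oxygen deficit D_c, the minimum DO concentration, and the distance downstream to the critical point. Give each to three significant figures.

t_c = [1/(k_a−k_d)] ln[(k_a/k_d)(1 − D₀(k_a−k_d)/(k_d L₀))]
= [1/(1.52−0.194)] ln[(1.52/0.194)(1 − 0.730×1.326/(0.194×33.6))]
= (1/1.326) ln[7.835 × 0.8515] = 0.7541 × ln(6.672) = 0.7541 × 1.898 = 1.431 d.
L(t_c) = L₀ e^(−k_d t_c) = 33.6 × 0.7576 = 25.45 mg/L, and at the critical point k_a D_c = k_d L, so D_c = (0.194/1.52) × 25.45 = 3.249 mg/L.
Minimum DO = C_s − D_c = 8.39 − 3.249 = 5.141 mg/L.
x_c = v t_c = 0.560 m/s × 1.431 d × 86400 s/d = 69250 m ≈ 69.3 km.

t_c ≈ 1.43 d; D_c ≈ 3.25 mg/L; min DO ≈ 5.14 mg/L; x_c ≈ 69.3 km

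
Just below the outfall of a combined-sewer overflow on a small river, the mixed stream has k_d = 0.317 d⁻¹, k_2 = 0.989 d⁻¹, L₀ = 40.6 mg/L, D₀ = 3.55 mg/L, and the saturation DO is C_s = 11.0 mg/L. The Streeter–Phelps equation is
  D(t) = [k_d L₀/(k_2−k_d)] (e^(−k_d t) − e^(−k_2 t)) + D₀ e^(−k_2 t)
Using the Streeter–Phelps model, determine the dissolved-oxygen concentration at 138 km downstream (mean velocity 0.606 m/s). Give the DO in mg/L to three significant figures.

DO ≈ 3.85 mg/L

Travel time t = x/v = 138 km / (0.606 m/s) = 138000 m / 0.606 m/s = 227700 s = 2.636 d.
k_d L₀/(k_2−k_d) = 0.317×40.6/(0.989−0.317) = 12.87/0.6720 = 19.15 mg/L.
e^(−k_d t) = e^(−0.317×2.636) = 0.4337; e^(−k_2 t) = e^(−0.989×2.636) = 0.07378.
D = 19.15 × (0.4337 − 0.07378) + 3.55 × 0.07378 = 6.892 + 0.2619 = 7.154 mg/L.
DO = C_s − D = 11.0 − 7.154 = 3.846 mg/L.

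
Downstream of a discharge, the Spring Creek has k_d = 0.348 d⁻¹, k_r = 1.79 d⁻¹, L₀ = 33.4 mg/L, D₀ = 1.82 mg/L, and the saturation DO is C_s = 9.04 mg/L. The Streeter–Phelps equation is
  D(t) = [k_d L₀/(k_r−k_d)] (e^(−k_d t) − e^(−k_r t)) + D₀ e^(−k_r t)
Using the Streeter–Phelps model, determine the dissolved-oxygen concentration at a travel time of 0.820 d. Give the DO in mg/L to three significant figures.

k_d L₀/(k_r−k_d) = 0.348×33.4/(1.79−0.348) = 11.62/1.442 = 8.060 mg/L.
e^(−k_d t) = e^(−0.348×0.8200) = 0.7517; e^(−k_r t) = e^(−1.79×0.8200) = 0.2304.
D = 8.060 × (0.7517 − 0.2304) + 1.82 × 0.2304 = 4.202 + 0.4194 = 4.621 mg/L.
DO = C_s − D = 9.04 − 4.621 = 4.419 mg/L.

DO ≈ 4.42 mg/L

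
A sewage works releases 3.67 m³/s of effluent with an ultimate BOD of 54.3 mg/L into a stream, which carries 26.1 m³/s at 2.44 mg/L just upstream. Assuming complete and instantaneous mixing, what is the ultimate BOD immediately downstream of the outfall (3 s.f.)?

8.83 mg/L

Flow-weighted mixing: C = (Q_r C_r + Q_w C_w)/(Q_r + Q_w)
= (26.1×2.44 + 3.67×54.3)/(26.1 + 3.67) = 263.0/29.77 = 8.833 mg/L.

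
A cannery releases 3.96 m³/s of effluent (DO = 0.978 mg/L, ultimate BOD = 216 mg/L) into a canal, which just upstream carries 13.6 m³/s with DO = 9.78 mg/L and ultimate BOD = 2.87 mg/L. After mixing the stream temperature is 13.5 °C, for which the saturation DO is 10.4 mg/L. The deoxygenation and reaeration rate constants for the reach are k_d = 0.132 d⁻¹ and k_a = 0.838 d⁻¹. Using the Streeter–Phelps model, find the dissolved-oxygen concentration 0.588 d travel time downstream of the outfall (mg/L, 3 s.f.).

DO ≈ 5.81 mg/L

Mixed DO = (13.6×9.78 + 3.96×0.978)/(13.6+3.96) = 136.9/17.56 = 7.795 mg/L.
Mixed L₀ = (13.6×2.87 + 3.96×216)/(17.56) = 894.4/17.56 = 50.93 mg/L.
Initial deficit D₀ = C_s − DO₀ = 10.4 − 7.795 = 2.605 mg/L.
D(0.588) = [0.132×50.93/(0.838−0.132)](e^(−0.132×0.588) − e^(−0.838×0.588)) + 2.605 e^(−0.838×0.588)
= 9.523 × (0.9253 − 0.6109) + 2.605 × 0.6109 = 4.585 mg/L.
DO = 10.4 − 4.585 = 5.815 mg/L.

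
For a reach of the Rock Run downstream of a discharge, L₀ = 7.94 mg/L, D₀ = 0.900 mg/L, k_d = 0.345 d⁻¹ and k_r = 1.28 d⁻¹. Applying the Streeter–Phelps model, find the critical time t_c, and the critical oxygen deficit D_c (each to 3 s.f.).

t_c ≈ 1.01 d; D_c ≈ 1.51 mg/L

With k_r/k_d = 3.710 and 1 − D₀(k_r−k_d)/(k_d L₀) = 0.6928,
t_c = ln(3.710 × 0.6928) / (1.28 − 0.345) = ln(2.570) / 0.9350 = 0.9441/0.9350 = 1.010 d.
D_c = (k_d/k_r) L₀ e^(−k_d t_c) = (0.345/1.28) × 7.94 × e^(−0.345×1.010) = 0.2695 × 7.94 × 0.7059 = 1.511 mg/L.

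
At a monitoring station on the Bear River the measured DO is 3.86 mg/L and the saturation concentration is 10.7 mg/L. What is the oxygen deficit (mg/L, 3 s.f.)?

D = C_s − C = 10.7 − 3.86 = 6.84 mg/L.

D ≈ 6.84 mg/L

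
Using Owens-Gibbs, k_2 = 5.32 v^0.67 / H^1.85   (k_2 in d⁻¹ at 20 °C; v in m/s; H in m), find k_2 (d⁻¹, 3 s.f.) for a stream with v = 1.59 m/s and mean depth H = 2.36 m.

k_2 = 5.32 × 1.59^0.67 / 2.36^1.85 = 5.32 × 1.364 / 4.897 = 1.482 d⁻¹.

k_2 ≈ 1.48 d⁻¹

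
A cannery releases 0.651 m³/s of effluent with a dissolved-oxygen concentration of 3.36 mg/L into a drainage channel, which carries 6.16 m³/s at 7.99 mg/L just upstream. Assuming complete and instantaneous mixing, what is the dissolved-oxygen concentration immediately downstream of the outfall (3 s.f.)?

7.55 mg/L

Flow-weighted mixing: C = (Q_r C_r + Q_w C_w)/(Q_r + Q_w)
= (6.16×7.99 + 0.651×3.36)/(6.16 + 0.651) = 51.41/6.811 = 7.547 mg/L.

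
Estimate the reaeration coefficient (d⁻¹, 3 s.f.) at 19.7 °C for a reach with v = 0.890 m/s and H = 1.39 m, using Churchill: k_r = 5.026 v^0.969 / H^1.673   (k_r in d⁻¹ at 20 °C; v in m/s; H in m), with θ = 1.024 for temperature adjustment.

k_r ≈ 2.57 d⁻¹

k_r(20) = 5.026 × 0.890^0.969 / 1.39^1.673 = 5.026 × 0.8932 / 1.735 = 2.588 d⁻¹.
k_r(19.7) = 2.588 × 1.024^(19.7−20) = 2.588 × 0.9929 = 2.569 d⁻¹.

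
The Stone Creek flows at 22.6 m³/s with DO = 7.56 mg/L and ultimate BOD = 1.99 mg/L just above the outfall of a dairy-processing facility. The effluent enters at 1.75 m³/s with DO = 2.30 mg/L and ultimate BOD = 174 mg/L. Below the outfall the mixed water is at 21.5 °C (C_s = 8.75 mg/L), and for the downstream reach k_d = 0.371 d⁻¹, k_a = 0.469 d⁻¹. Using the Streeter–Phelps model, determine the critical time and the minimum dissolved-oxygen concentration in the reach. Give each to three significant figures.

Mixed DO = (22.6×7.56 + 1.75×2.30)/(22.6+1.75) = 174.9/24.35 = 7.182 mg/L.
Mixed L₀ = (22.6×1.99 + 1.75×174)/(24.35) = 349.5/24.35 = 14.35 mg/L.
Initial deficit D₀ = C_s − DO₀ = 8.75 − 7.182 = 1.568 mg/L.
t_c = (1/0.09800) ln[(0.469/0.371)(1 − 1.568×0.09800/(0.371×14.35))] = 10.20 × ln(1.228) = 2.093 d.
D_c = (0.371/0.469) × 14.35 × e^(−0.371×2.093) = 0.7910 × 14.35 × 0.4600 = 5.223 mg/L.
Minimum DO = 8.75 − 5.223 = 3.527 mg/L.

t_c ≈ 2.09 d; minimum DO ≈ 3.53 mg/L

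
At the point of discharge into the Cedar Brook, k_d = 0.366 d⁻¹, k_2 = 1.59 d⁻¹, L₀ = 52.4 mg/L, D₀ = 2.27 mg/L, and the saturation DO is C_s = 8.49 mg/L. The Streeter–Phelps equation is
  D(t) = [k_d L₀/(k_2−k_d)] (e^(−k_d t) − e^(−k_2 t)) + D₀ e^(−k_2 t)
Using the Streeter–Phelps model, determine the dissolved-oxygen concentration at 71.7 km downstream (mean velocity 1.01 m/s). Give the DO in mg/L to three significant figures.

Travel time t = x/v = 71.7 km / (1.01 m/s) = 71700 m / 1.01 m/s = 70990 s = 0.8216 d.
k_d L₀/(k_2−k_d) = 0.366×52.4/(1.59−0.366) = 19.18/1.224 = 15.67 mg/L.
e^(−k_d t) = e^(−0.366×0.8216) = 0.7403; e^(−k_2 t) = e^(−1.59×0.8216) = 0.2708.
D = 15.67 × (0.7403 − 0.2708) + 2.27 × 0.2708 = 7.356 + 0.6147 = 7.971 mg/L.
DO = C_s − D = 8.49 − 7.971 = 0.5190 mg/L.

DO ≈ 0.519 mg/L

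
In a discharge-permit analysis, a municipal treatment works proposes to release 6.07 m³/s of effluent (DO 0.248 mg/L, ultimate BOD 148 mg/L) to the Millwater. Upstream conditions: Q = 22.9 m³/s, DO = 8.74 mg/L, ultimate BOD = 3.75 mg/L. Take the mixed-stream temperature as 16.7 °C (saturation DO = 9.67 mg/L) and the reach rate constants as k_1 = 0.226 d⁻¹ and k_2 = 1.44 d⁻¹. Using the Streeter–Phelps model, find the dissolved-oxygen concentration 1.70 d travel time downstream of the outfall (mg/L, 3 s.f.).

Mixed DO = (22.9×8.74 + 6.07×0.248)/(22.9+6.07) = 201.7/28.97 = 6.961 mg/L.
Mixed L₀ = (22.9×3.75 + 6.07×148)/(28.97) = 984.2/28.97 = 33.97 mg/L.
Initial deficit D₀ = C_s − DO₀ = 9.67 − 6.961 = 2.709 mg/L.
D(1.70) = [0.226×33.97/(1.44−0.226)](e^(−0.226×1.70) − e^(−1.44×1.70)) + 2.709 e^(−1.44×1.70)
= 6.325 × (0.6810 − 0.08647) + 2.709 × 0.08647 = 3.994 mg/L.
DO = 9.67 − 3.994 = 5.676 mg/L.

DO ≈ 5.68 mg/L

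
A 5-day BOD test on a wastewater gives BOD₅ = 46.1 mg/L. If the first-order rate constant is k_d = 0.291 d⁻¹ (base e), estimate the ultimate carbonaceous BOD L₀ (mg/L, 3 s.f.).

L₀ ≈ 60.1 mg/L

BOD₅ = L₀(1 − e^(−5k_d)) ⇒ L₀ = BOD₅ / (1 − e^(−5×0.291))
= 46.1 / (1 − 0.2334) = 46.1 / 0.7666 = 60.14 mg/L.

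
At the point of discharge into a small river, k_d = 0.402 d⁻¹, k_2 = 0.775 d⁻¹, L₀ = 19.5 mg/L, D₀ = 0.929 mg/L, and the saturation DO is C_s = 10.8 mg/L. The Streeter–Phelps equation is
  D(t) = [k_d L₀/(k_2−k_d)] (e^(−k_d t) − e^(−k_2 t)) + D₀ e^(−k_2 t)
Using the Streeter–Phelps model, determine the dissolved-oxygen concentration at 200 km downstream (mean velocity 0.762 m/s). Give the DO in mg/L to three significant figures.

Travel time t = x/v = 200 km / (0.762 m/s) = 200000 m / 0.762 m/s = 262500 s = 3.038 d.
k_d L₀/(k_2−k_d) = 0.402×19.5/(0.775−0.402) = 7.839/0.3730 = 21.02 mg/L.
e^(−k_d t) = e^(−0.402×3.038) = 0.2949; e^(−k_2 t) = e^(−0.775×3.038) = 0.09496.
D = 21.02 × (0.2949 − 0.09496) + 0.929 × 0.09496 = 4.201 + 0.08822 = 4.290 mg/L.
DO = C_s − D = 10.8 − 4.290 = 6.510 mg/L.

DO ≈ 6.51 mg/L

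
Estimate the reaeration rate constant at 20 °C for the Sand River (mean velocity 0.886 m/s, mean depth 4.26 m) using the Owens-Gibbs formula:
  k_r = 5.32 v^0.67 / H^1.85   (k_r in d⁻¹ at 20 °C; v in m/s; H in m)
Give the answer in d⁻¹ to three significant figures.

k_r = 5.32 × 0.886^0.67 / 4.26^1.85 = 5.32 × 0.9221 / 14.60 = 0.3360 d⁻¹.

k_r ≈ 0.336 d⁻¹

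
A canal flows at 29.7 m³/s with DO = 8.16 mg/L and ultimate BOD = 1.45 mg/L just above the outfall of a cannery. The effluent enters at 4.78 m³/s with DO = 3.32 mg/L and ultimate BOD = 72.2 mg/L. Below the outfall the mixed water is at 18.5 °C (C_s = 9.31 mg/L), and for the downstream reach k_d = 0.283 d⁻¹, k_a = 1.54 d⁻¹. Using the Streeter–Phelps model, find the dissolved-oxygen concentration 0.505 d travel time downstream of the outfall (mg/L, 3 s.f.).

Mixed DO = (29.7×8.16 + 4.78×3.32)/(29.7+4.78) = 258.2/34.48 = 7.489 mg/L.
Mixed L₀ = (29.7×1.45 + 4.78×72.2)/(34.48) = 388.2/34.48 = 11.26 mg/L.
Initial deficit D₀ = C_s − DO₀ = 9.31 − 7.489 = 1.821 mg/L.
D(0.505) = [0.283×11.26/(1.54−0.283)](e^(−0.283×0.505) − e^(−1.54×0.505)) + 1.821 e^(−1.54×0.505)
= 2.535 × (0.8668 − 0.4595) + 1.821 × 0.4595 = 1.869 mg/L.
DO = 9.31 − 1.869 = 7.441 mg/L.

DO ≈ 7.44 mg/L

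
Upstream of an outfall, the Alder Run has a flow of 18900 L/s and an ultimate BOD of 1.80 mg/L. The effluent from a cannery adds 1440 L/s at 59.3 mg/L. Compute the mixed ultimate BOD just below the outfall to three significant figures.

Flow-weighted mixing: C = (Q_r C_r + Q_w C_w)/(Q_r + Q_w)
= (18900×1.80 + 1440×59.3)/(18900 + 1440) = 119400/20340 = 5.871 mg/L.

5.87 mg/L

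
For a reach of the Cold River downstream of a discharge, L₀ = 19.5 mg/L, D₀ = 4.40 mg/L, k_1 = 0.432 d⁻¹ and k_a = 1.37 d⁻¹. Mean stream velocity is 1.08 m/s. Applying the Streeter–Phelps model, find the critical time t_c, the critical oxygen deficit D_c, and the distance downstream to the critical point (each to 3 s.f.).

With k_a/k_1 = 3.171 and 1 − D₀(k_a−k_1)/(k_1 L₀) = 0.5101,
t_c = ln(3.171 × 0.5101) / (1.37 − 0.432) = ln(1.618) / 0.9380 = 0.4809/0.9380 = 0.5127 d.
D_c = (k_1/k_a) L₀ e^(−k_1 t_c) = (0.432/1.37) × 19.5 × e^(−0.432×0.5127) = 0.3153 × 19.5 × 0.8013 = 4.927 mg/L.
x_c = v t_c = 1.08 m/s × 0.5127 d × 86400 s/d = 47840 m ≈ 47.8 km.

t_c ≈ 0.513 d; D_c ≈ 4.93 mg/L; x_c ≈ 47.8 km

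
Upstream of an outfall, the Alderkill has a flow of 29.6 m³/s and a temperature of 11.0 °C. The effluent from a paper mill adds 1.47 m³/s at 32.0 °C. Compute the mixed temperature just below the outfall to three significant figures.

12.0 °C

Flow-weighted mixing: C = (Q_r C_r + Q_w C_w)/(Q_r + Q_w)
= (29.6×11.0 + 1.47×32.0)/(29.6 + 1.47) = 372.6/31.07 = 11.99 °C.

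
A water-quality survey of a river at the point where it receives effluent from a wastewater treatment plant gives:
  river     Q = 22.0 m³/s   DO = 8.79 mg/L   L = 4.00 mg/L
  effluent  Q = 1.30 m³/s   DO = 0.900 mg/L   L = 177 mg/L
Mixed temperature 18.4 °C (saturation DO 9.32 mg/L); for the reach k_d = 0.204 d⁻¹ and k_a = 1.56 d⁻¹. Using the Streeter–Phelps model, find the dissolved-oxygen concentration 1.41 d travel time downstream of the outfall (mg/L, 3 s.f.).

Mixed DO = (22.0×8.79 + 1.30×0.900)/(22.0+1.30) = 194.5/23.30 = 8.350 mg/L.
Mixed L₀ = (22.0×4.00 + 1.30×177)/(23.30) = 318.1/23.30 = 13.65 mg/L.
Initial deficit D₀ = C_s − DO₀ = 9.32 − 8.350 = 0.9702 mg/L.
D(1.41) = [0.204×13.65/(1.56−0.204)](e^(−0.204×1.41) − e^(−1.56×1.41)) + 0.9702 e^(−1.56×1.41)
= 2.054 × (0.7500 − 0.1108) + 0.9702 × 0.1108 = 1.420 mg/L.
DO = 9.32 − 1.420 = 7.900 mg/L.

DO ≈ 7.90 mg/L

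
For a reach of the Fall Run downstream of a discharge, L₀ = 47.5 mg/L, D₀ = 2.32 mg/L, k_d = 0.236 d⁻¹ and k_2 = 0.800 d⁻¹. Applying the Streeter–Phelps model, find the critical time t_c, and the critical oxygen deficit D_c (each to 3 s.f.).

t_c = [1/(k_2−k_d)] ln[(k_2/k_d)(1 − D₀(k_2−k_d)/(k_d L₀))]
= [1/(0.800−0.236)] ln[(0.800/0.236)(1 − 2.32×0.5640/(0.236×47.5))]
= (1/0.5640) ln[3.390 × 0.8833] = 1.773 × ln(2.994) = 1.773 × 1.097 = 1.944 d.
L(t_c) = L₀ e^(−k_d t_c) = 47.5 × 0.6320 = 30.02 mg/L, and at the critical point k_2 D_c = k_d L, so D_c = (0.236/0.800) × 30.02 = 8.856 mg/L.

t_c ≈ 1.94 d; D_c ≈ 8.86 mg/L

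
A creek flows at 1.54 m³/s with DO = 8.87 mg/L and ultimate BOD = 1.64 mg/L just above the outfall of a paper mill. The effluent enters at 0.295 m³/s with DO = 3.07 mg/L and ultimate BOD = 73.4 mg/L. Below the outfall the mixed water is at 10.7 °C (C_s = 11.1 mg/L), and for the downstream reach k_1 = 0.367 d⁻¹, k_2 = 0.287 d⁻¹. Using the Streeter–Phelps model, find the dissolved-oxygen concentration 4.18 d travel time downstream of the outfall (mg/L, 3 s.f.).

Mixed DO = (1.54×8.87 + 0.295×3.07)/(1.54+0.295) = 14.57/1.835 = 7.938 mg/L.
Mixed L₀ = (1.54×1.64 + 0.295×73.4)/(1.835) = 24.18/1.835 = 13.18 mg/L.
Initial deficit D₀ = C_s − DO₀ = 11.1 − 7.938 = 3.162 mg/L.
D(4.18) = [0.367×13.18/(0.287−0.367)](e^(−0.367×4.18) − e^(−0.287×4.18)) + 3.162 e^(−0.287×4.18)
= -60.45 × (0.2157 − 0.3013) + 3.162 × 0.3013 = 6.129 mg/L.
DO = 11.1 − 6.129 = 4.971 mg/L.

DO ≈ 4.97 mg/L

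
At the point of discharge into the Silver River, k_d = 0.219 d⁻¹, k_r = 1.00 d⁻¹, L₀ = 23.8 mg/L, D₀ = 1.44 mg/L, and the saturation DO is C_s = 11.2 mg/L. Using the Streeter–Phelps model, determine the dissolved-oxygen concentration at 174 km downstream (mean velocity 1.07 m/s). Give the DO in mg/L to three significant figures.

Travel time t = x/v = 174 km / (1.07 m/s) = 174000 m / 1.07 m/s = 162600 s = 1.882 d.
k_d L₀/(k_r−k_d) = 0.219×23.8/(1.00−0.219) = 5.212/0.7810 = 6.674 mg/L.
e^(−k_d t) = e^(−0.219×1.882) = 0.6622; e^(−k_r t) = e^(−1.00×1.882) = 0.1523.
D = 6.674 × (0.6622 − 0.1523) + 1.44 × 0.1523 = 3.403 + 0.2193 = 3.622 mg/L.
DO = C_s − D = 11.2 − 3.622 = 7.578 mg/L.

DO ≈ 7.58 mg/L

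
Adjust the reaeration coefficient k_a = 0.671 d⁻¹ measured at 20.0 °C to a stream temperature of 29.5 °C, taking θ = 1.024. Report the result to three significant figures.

k_a(T₂) = k_a(T₁) · θ^(T₂−T₁) = 0.671 × 1.024^(29.5−20.0)
= 0.671 × 1.024^9.50 = 0.671 × 1.253 = 0.8406 d⁻¹.

k_a ≈ 0.841 d⁻¹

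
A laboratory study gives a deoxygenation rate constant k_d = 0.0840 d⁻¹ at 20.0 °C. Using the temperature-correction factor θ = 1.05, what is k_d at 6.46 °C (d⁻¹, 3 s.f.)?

k_d ≈ 0.0434 d⁻¹

k_d(T₂) = k_d(T₁) · θ^(T₂−T₁) = 0.0840 × 1.05^(6.46−20.0)
= 0.0840 × 1.05^-13.5 = 0.0840 × 0.5165 = 0.04339 d⁻¹.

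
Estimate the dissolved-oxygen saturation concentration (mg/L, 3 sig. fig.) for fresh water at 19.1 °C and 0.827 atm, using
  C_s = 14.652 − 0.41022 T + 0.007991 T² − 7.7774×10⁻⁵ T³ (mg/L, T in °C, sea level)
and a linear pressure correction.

C_s ≈ 7.60 mg/L

At sea level: C_s = 14.652 − 0.41022×19.1 + 0.007991×19.1² − 7.7774×10⁻⁵×19.1³ = 9.190 mg/L.
Pressure correction: C_s' = 9.190 × 0.827 = 7.600 mg/L.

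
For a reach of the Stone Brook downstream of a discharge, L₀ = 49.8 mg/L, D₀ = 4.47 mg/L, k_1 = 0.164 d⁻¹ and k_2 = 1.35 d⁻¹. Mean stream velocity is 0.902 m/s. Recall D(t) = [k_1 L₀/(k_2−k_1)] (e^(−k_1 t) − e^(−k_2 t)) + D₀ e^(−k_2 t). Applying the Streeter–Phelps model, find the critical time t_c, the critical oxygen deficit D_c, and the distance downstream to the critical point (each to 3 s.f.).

With k_2/k_1 = 8.232 and 1 − D₀(k_2−k_1)/(k_1 L₀) = 0.3509,
t_c = ln(8.232 × 0.3509) / (1.35 − 0.164) = ln(2.888) / 1.186 = 1.061/1.186 = 0.8944 d.
L(t_c) = L₀ e^(−k_1 t_c) = 49.8 × 0.8636 = 43.01 mg/L, and at the critical point k_2 D_c = k_1 L, so D_c = (0.164/1.35) × 43.01 = 5.224 mg/L.
x_c = v t_c = 0.902 m/s × 0.8944 d × 86400 s/d = 69700 m ≈ 69.7 km.

t_c ≈ 0.894 d; D_c ≈ 5.22 mg/L; x_c ≈ 69.7 km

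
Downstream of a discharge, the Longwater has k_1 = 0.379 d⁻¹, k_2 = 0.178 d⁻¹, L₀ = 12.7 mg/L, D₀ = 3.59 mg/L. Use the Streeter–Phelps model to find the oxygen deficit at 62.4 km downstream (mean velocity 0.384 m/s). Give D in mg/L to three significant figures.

D ≈ 7.96 mg/L

Travel time t = x/v = 62.4 km / (0.384 m/s) = 62400 m / 0.384 m/s = 162500 s = 1.881 d.
k_1 L₀/(k_2−k_1) = 0.379×12.7/(0.178−0.379) = 4.813/-0.2010 = -23.95 mg/L.
e^(−k_1 t) = e^(−0.379×1.881) = 0.4903; e^(−k_2 t) = e^(−0.178×1.881) = 0.7155.
D = -23.95 × (0.4903 − 0.7155) + 3.59 × 0.7155 = 5.394 + 2.569 = 7.962 mg/L.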